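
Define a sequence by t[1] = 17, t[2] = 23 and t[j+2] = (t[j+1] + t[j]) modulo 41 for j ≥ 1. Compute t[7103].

t[1] = 17, t[2] = 23, t[3] = 40, t[4] = 22, t[5] = 21, t[6] = 2, t[7] = 23, t[8] = 25, t[9] = 7, t[10] = 32, t[11] = 39, t[12] = 30, t[13] = 28, t[14] = 17, t[15] = 4, t[16] = 21, t[17] = 25, t[18] = 5, t[19] = 30, t[20] = 35, t[21] = 24, t[22] = 18, t[23] = 1, t[24] = 19, t[25] = 20, t[26] = 39, t[27] = 18, t[28] = 16, t[29] = 34, t[30] = 9, t[31] = 2, t[32] = 11, t[33] = 13, t[34] = 24, t[35] = 37, t[36] = 20, t[37] = 16, t[38] = 36, t[39] = 11, t[40] = 6, t[41] = 17, t[42] = 23.
Since (t[41], t[42]) = (t[1], t[2]) = (17, 23) (two consecutive terms determine the rest), the sequence is periodic with period 40.
So t[7103] = t[1 + ((7103-1) mod 40)] = t[23] = 1.

1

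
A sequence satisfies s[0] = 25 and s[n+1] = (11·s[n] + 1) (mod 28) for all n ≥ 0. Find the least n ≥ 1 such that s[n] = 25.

6

We have s[0] = 25; s[1] = 24; s[2] = 13; s[3] = 4; s[4] = 17; s[5] = 20; s[6] = 25.
Since s[6] = s[0] = 25, the sequence is periodic with period 6.
The value 25 next appears (with n ≥ 1) at s[6].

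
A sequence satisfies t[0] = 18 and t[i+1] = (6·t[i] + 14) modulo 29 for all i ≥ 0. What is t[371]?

17

We have t[0] = 18,  t[1] = 6,  t[2] = 21,  t[3] = 24,  t[4] = 13,  t[5] = 5,  t[6] = 15,  t[7] = 17,  t[8] = 0,  t[9] = 14,  t[10] = 11,  t[11] = 22,  t[12] = 1,  t[13] = 20,  t[14] = 18.
The sequence repeats with period 14.
(371 - 0) mod 14 = 7, so t[371] = t[7] = 17.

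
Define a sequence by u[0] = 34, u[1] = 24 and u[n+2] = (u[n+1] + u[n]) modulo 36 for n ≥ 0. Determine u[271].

We have u[0] = 34,  u[1] = 24,  u[2] = 22,  u[3] = 10,  u[4] = 32,  u[5] = 6,  u[6] = 2,  u[7] = 8,  u[8] = 10,  u[9] = 18,  u[10] = 28,  u[11] = 10,  u[12] = 2,  u[13] = 12,  u[14] = 14,  u[15] = 26,  u[16] = 4,  u[17] = 30,  u[18] = 34,  u[19] = 28,  u[20] = 26,  u[21] = 18,  u[22] = 8,  u[23] = 26,  u[24] = 34,  u[25] = 24.
Since (u[24], u[25]) = (u[0], u[1]) = (34, 24) (two consecutive terms determine the rest), the sequence is periodic with period 24.
(271 - 0) mod 24 = 7, so u[271] = u[7] = 8.

8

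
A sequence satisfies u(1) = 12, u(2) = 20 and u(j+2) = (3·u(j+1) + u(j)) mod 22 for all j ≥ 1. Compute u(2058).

20

Computing terms: u(1) = 12,  u(2) = 20,  u(3) = 6,  u(4) = 16,  u(5) = 10,  u(6) = 2,  u(7) = 16,  u(8) = 6,  u(9) = 12,  u(10) = 20.
Since (u(9), u(10)) = (u(1), u(2)) = (12, 20) (two consecutive terms determine the rest), the sequence is periodic with period 8.
(2058 - 1) mod 8 = 1, so u(2058) = u(2) = 20.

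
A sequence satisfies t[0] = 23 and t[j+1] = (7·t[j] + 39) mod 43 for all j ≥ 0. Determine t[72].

t[0] = 23, t[1] = 28, t[2] = 20, t[3] = 7, t[4] = 2, t[5] = 10, t[6] = 23.
The sequence repeats with period 6.
So t[72] = t[0 + ((72-0) mod 6)] = t[0] = 23.

23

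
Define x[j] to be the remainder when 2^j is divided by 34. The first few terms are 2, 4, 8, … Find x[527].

x[1] = 2,  x[2] = 4,  x[3] = 8,  x[4] = 16,  x[5] = 32,  x[6] = 30,  x[7] = 26,  x[8] = 18,  x[9] = 2.
The sequence repeats with period 8.
(527 - 1) mod 8 = 6, so x[527] = x[7] = 26.

26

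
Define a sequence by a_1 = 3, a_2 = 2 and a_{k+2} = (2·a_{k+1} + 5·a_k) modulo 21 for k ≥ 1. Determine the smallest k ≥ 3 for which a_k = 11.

8

a_1 = 3,  a_2 = 2,  a_3 = 19,  a_4 = 6,  a_5 = 2,  a_6 = 13,  a_7 = 15,  a_8 = 11,  a_9 = 13,  a_{10} = 18,  a_{11} = 17,  a_{12} = 19,  a_{13} = 18,  a_{14} = 5,  a_{15} = 16,  a_{16} = 15,  a_{17} = 5,  a_{18} = 1,  a_{19} = 6,  a_{20} = 17,  a_{21} = 1,  a_{22} = 3,  a_{23} = 11,  a_{24} = 16,  a_{25} = 3,  a_{26} = 2.
The sequence repeats with period 24.
The value 11 first appears (with k ≥ 3) at a_8.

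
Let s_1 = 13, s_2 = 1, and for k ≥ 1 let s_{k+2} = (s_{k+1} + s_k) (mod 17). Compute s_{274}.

Computing terms: s_1 = 13,  s_2 = 1,  s_3 = 14,  s_4 = 15,  s_5 = 12,  s_6 = 10,  s_7 = 5,  s_8 = 15,  s_9 = 3,  s_{10} = 1,  s_{11} = 4,  s_{12} = 5,  s_{13} = 9,  s_{14} = 14,  s_{15} = 6,  s_{16} = 3,  s_{17} = 9,  s_{18} = 12,  s_{19} = 4,  s_{20} = 16,  s_{21} = 3,  s_{22} = 2,  s_{23} = 5,  s_{24} = 7,  s_{25} = 12,  s_{26} = 2,  s_{27} = 14,  s_{28} = 16,  s_{29} = 13,  s_{30} = 12,  s_{31} = 8,  s_{32} = 3,  s_{33} = 11,  s_{34} = 14,  s_{35} = 8,  s_{36} = 5,  s_{37} = 13,  s_{38} = 1.
Since (s_{37}, s_{38}) = (s_1, s_2) = (13, 1) (two consecutive terms determine the rest), the sequence is periodic with period 36.
(274 - 1) mod 36 = 21, so s_{274} = s_{22} = 2.

2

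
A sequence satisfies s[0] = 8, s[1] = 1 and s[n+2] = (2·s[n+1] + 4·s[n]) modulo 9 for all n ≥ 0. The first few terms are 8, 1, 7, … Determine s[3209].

We have s[0] = 8, s[1] = 1, s[2] = 7, s[3] = 0, s[4] = 1, s[5] = 2, s[6] = 8, s[7] = 6, s[8] = 8, s[9] = 4, s[10] = 4, s[11] = 6, s[12] = 1, s[13] = 8, s[14] = 2, s[15] = 0, s[16] = 8, s[17] = 7, s[18] = 1, s[19] = 3, s[20] = 1, s[21] = 5, s[22] = 5, s[23] = 3, s[24] = 8, s[25] = 1.
Since (s[24], s[25]) = (s[0], s[1]) = (8, 1) (two consecutive terms determine the rest), the sequence is periodic with period 24.
(3209 - 0) mod 24 = 17, so s[3209] = s[17] = 7.

7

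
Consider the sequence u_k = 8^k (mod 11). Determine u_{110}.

1

Computing terms: u_0 = 1, u_1 = 8, u_2 = 9, u_3 = 6, u_4 = 4, u_5 = 10, u_6 = 3, u_7 = 2, u_8 = 5, u_9 = 7, u_{10} = 1.
The sequence repeats with period 10.
(110 - 0) mod 10 = 0, so u_{110} = u_0 = 1.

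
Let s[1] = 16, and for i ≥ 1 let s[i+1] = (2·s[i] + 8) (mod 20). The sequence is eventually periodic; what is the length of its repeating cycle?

4

s[1] = 16,  s[2] = 0,  s[3] = 8,  s[4] = 4,  s[5] = 16.
The sequence repeats with period 4.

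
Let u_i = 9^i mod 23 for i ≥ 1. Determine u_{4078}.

13

Listing terms: u_1 = 9, u_2 = 12, u_3 = 16, u_4 = 6, u_5 = 8, u_6 = 3, u_7 = 4, u_8 = 13, u_9 = 2, u_{10} = 18, u_{11} = 1, u_{12} = 9.
The sequence repeats with period 11.
(4078 - 1) mod 11 = 7, so u_{4078} = u_8 = 13.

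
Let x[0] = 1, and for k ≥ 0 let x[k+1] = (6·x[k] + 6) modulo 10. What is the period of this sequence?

x[0] = 1; x[1] = 2; x[2] = 8; x[3] = 4; x[4] = 0; x[5] = 6; x[6] = 2.
Since x[6] = x[1] = 2, the sequence is eventually periodic: after a pre-period of length 1 it cycles with period 5.

5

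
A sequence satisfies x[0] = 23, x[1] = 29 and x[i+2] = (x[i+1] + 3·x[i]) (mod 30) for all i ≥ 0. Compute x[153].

5

x[0] = 23,  x[1] = 29,  x[2] = 8,  x[3] = 5,  x[4] = 29,  x[5] = 14,  x[6] = 11,  x[7] = 23,  x[8] = 26,  x[9] = 5,  x[10] = 23,  x[11] = 8,  x[12] = 17,  x[13] = 11,  x[14] = 2,  x[15] = 5,  x[16] = 11,  x[17] = 26,  x[18] = 29,  x[19] = 17,  x[20] = 14,  x[21] = 5,  x[22] = 17,  x[23] = 2,  x[24] = 23,  x[25] = 29.
Since (x[24], x[25]) = (x[0], x[1]) = (23, 29) (two consecutive terms determine the rest), the sequence is periodic with period 24.
(153 - 0) mod 24 = 9, so x[153] = x[9] = 5.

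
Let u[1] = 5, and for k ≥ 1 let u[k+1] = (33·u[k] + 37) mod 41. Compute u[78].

15

Computing terms: u[1] = 5, u[2] = 38, u[3] = 20, u[4] = 0, u[5] = 37, u[6] = 28, u[7] = 18, u[8] = 16, u[9] = 32, u[10] = 27, u[11] = 26, u[12] = 34, u[13] = 11, u[14] = 31, u[15] = 35, u[16] = 3, u[17] = 13, u[18] = 15, u[19] = 40, u[20] = 4, u[21] = 5.
Since u[21] = u[1] = 5, the sequence is periodic with period 20.
So u[78] = u[1 + ((78-1) mod 20)] = u[18] = 15.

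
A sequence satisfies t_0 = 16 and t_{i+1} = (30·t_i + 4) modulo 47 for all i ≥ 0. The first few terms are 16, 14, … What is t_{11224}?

Computing terms: t_0 = 16,  t_1 = 14,  t_2 = 1,  t_3 = 34,  t_4 = 37,  t_5 = 33,  t_6 = 7,  t_7 = 26,  t_8 = 32,  t_9 = 24,  t_{10} = 19,  t_{11} = 10,  t_{12} = 22,  t_{13} = 6,  t_{14} = 43,  t_{15} = 25,  t_{16} = 2,  t_{17} = 17,  t_{18} = 44,  t_{19} = 8,  t_{20} = 9,  t_{21} = 39,  t_{22} = 46,  t_{23} = 21,  t_{24} = 23,  t_{25} = 36,  t_{26} = 3,  t_{27} = 0,  t_{28} = 4,  t_{29} = 30,  t_{30} = 11,  t_{31} = 5,  t_{32} = 13,  t_{33} = 18,  t_{34} = 27,  t_{35} = 15,  t_{36} = 31,  t_{37} = 41,  t_{38} = 12,  t_{39} = 35,  t_{40} = 20,  t_{41} = 40,  t_{42} = 29,  t_{43} = 28,  t_{44} = 45,  t_{45} = 38,  t_{46} = 16.
The sequence repeats with period 46.
(11224 - 0) mod 46 = 0, so t_{11224} = t_0 = 16.

16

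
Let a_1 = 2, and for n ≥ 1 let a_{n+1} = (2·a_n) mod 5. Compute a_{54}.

4

We have a_1 = 2,  a_2 = 4,  a_3 = 3,  a_4 = 1,  a_5 = 2.
Since a_5 = a_1 = 2, the sequence is periodic with period 4.
(54 - 1) mod 4 = 1, so a_{54} = a_2 = 4.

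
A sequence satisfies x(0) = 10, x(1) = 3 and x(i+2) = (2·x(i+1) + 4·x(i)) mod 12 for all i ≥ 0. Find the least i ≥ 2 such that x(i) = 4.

We have x(0) = 10,  x(1) = 3,  x(2) = 10,  x(3) = 8,  x(4) = 8,  x(5) = 0,  x(6) = 8,  x(7) = 4,  x(8) = 4,  x(9) = 0,  x(10) = 4,  x(11) = 8,  x(12) = 8.
Since (x(11), x(12)) = (x(3), x(4)) = (8, 8) (two consecutive terms determine the rest), the sequence is eventually periodic: after a pre-period of length 3 it cycles with period 8.
The value 4 first appears (with i ≥ 2) at x(7).

7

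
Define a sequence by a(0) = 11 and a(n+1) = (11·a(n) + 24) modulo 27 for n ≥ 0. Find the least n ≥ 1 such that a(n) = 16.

17

Listing terms: a(0) = 11,  a(1) = 10,  a(2) = 26,  a(3) = 13,  a(4) = 5,  a(5) = 25,  a(6) = 2,  a(7) = 19,  a(8) = 17,  a(9) = 22,  a(10) = 23,  a(11) = 7,  a(12) = 20,  a(13) = 1,  a(14) = 8,  a(15) = 4,  a(16) = 14,  a(17) = 16,  a(18) = 11.
The sequence repeats with period 18.
The value 16 first appears (with n ≥ 1) at a(17).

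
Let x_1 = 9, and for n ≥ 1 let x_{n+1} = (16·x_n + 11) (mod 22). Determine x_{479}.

3

Computing terms: x_1 = 9; x_2 = 1; x_3 = 5; x_4 = 3; x_5 = 15; x_6 = 9.
The sequence repeats with period 5.
So x_{479} = x_{1 + ((479-1) mod 5)} = x_4 = 3.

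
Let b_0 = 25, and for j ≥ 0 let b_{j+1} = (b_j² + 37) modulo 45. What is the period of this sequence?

Computing terms: b_0 = 25,  b_1 = 32,  b_2 = 26,  b_3 = 38,  b_4 = 41,  b_5 = 8,  b_6 = 11,  b_7 = 23,  b_8 = 26.
Since b_8 = b_2 = 26, the sequence is eventually periodic: after a pre-period of length 2 it cycles with period 6.

6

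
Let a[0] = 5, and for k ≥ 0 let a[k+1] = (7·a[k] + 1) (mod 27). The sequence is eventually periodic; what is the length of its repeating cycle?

27

We have a[0] = 5,  a[1] = 9,  a[2] = 10,  a[3] = 17,  a[4] = 12,  a[5] = 4,  a[6] = 2,  a[7] = 15,  a[8] = 25,  a[9] = 14,  a[10] = 18,  a[11] = 19,  a[12] = 26,  a[13] = 21,  a[14] = 13,  a[15] = 11,  a[16] = 24,  a[17] = 7,  a[18] = 23,  a[19] = 0,  a[20] = 1,  a[21] = 8,  a[22] = 3,  a[23] = 22,  a[24] = 20,  a[25] = 6,  a[26] = 16,  a[27] = 5.
The sequence repeats with period 27.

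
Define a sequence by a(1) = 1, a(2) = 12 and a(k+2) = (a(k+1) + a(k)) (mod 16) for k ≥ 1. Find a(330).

We have a(1) = 1,  a(2) = 12,  a(3) = 13,  a(4) = 9,  a(5) = 6,  a(6) = 15,  a(7) = 5,  a(8) = 4,  a(9) = 9,  a(10) = 13,  a(11) = 6,  a(12) = 3,  a(13) = 9,  a(14) = 12,  a(15) = 5,  a(16) = 1,  a(17) = 6,  a(18) = 7,  a(19) = 13,  a(20) = 4,  a(21) = 1,  a(22) = 5,  a(23) = 6,  a(24) = 11,  a(25) = 1,  a(26) = 12.
The sequence repeats with period 24.
(330 - 1) mod 24 = 17, so a(330) = a(18) = 7.

7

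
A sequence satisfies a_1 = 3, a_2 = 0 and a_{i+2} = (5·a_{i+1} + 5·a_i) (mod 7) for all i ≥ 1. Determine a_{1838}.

0

Computing terms: a_1 = 3,  a_2 = 0,  a_3 = 1,  a_4 = 5,  a_5 = 2,  a_6 = 0,  a_7 = 3,  a_8 = 1,  a_9 = 6,  a_{10} = 0,  a_{11} = 2,  a_{12} = 3,  a_{13} = 4,  a_{14} = 0,  a_{15} = 6,  a_{16} = 2,  a_{17} = 5,  a_{18} = 0,  a_{19} = 4,  a_{20} = 6,  a_{21} = 1,  a_{22} = 0,  a_{23} = 5,  a_{24} = 4,  a_{25} = 3,  a_{26} = 0.
Since (a_{25}, a_{26}) = (a_1, a_2) = (3, 0) (two consecutive terms determine the rest), the sequence is periodic with period 24.
So a_{1838} = a_{1 + ((1838-1) mod 24)} = a_{14} = 0.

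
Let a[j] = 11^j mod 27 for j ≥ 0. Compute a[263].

We have a[0] = 1,  a[1] = 11,  a[2] = 13,  a[3] = 8,  a[4] = 7,  a[5] = 23,  a[6] = 10,  a[7] = 2,  a[8] = 22,  a[9] = 26,  a[10] = 16,  a[11] = 14,  a[12] = 19,  a[13] = 20,  a[14] = 4,  a[15] = 17,  a[16] = 25,  a[17] = 5,  a[18] = 1.
The sequence repeats with period 18.
So a[263] = a[0 + ((263-0) mod 18)] = a[11] = 14.

14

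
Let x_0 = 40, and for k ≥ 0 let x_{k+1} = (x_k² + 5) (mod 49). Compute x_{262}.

37

Listing terms: x_0 = 40,  x_1 = 37,  x_2 = 2,  x_3 = 9,  x_4 = 37.
Since x_4 = x_1 = 37, the sequence is eventually periodic: after a pre-period of length 1 it cycles with period 3.
For k ≥ 1, x_k depends only on (k - 1) mod 3. (262 - 1) mod 3 = 0, so x_{262} = x_1 = 37.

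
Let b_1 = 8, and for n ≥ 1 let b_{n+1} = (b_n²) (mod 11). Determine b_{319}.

Listing terms: b_1 = 8; b_2 = 9; b_3 = 4; b_4 = 5; b_5 = 3; b_6 = 9.
Since b_6 = b_2 = 9, the sequence is eventually periodic: after a pre-period of length 1 it cycles with period 4.
For n ≥ 2, b_n depends only on (n - 2) mod 4. (319 - 2) mod 4 = 1, so b_{319} = b_3 = 4.

4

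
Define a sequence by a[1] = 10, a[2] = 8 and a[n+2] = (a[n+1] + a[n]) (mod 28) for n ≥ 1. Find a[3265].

10

We have a[1] = 10, a[2] = 8, a[3] = 18, a[4] = 26, a[5] = 16, a[6] = 14, a[7] = 2, a[8] = 16, a[9] = 18, a[10] = 6, a[11] = 24, a[12] = 2, a[13] = 26, a[14] = 0, a[15] = 26, a[16] = 26, a[17] = 24, a[18] = 22, a[19] = 18, a[20] = 12, a[21] = 2, a[22] = 14, a[23] = 16, a[24] = 2, a[25] = 18, a[26] = 20, a[27] = 10, a[28] = 2, a[29] = 12, a[30] = 14, a[31] = 26, a[32] = 12, a[33] = 10, a[34] = 22, a[35] = 4, a[36] = 26, a[37] = 2, a[38] = 0, a[39] = 2, a[40] = 2, a[41] = 4, a[42] = 6, a[43] = 10, a[44] = 16, a[45] = 26, a[46] = 14, a[47] = 12, a[48] = 26, a[49] = 10, a[50] = 8.
Since (a[49], a[50]) = (a[1], a[2]) = (10, 8) (two consecutive terms determine the rest), the sequence is periodic with period 48.
So a[3265] = a[1 + ((3265-1) mod 48)] = a[1] = 10.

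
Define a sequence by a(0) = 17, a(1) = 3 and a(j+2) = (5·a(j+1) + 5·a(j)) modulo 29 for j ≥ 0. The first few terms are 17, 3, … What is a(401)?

Listing terms: a(0) = 17; a(1) = 3; a(2) = 13; a(3) = 22; a(4) = 1; a(5) = 28; a(6) = 0; a(7) = 24; a(8) = 4; a(9) = 24; a(10) = 24; a(11) = 8; a(12) = 15; a(13) = 28; a(14) = 12; a(15) = 26; a(16) = 16; a(17) = 7; a(18) = 28; a(19) = 1; a(20) = 0; a(21) = 5; a(22) = 25; a(23) = 5; a(24) = 5; a(25) = 21; a(26) = 14; a(27) = 1; a(28) = 17; a(29) = 3.
Since (a(28), a(29)) = (a(0), a(1)) = (17, 3) (two consecutive terms determine the rest), the sequence is periodic with period 28.
(401 - 0) mod 28 = 9, so a(401) = a(9) = 24.

24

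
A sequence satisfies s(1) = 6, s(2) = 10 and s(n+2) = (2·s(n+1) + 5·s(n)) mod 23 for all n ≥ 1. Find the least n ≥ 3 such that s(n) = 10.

Computing terms: s(1) = 6, s(2) = 10, s(3) = 4, s(4) = 12, s(5) = 21, s(6) = 10, s(7) = 10, s(8) = 1, s(9) = 6, s(10) = 17, s(11) = 18, s(12) = 6, s(13) = 10.
Since (s(12), s(13)) = (s(1), s(2)) = (6, 10) (two consecutive terms determine the rest), the sequence is periodic with period 11.
The value 10 first appears (with n ≥ 3) at s(6).

6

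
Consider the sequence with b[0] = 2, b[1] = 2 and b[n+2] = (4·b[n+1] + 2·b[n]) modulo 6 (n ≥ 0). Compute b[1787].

0

b[0] = 2; b[1] = 2; b[2] = 0; b[3] = 4; b[4] = 4; b[5] = 0; b[6] = 2; b[7] = 2.
Since (b[6], b[7]) = (b[0], b[1]) = (2, 2) (two consecutive terms determine the rest), the sequence is periodic with period 6.
So b[1787] = b[0 + ((1787-0) mod 6)] = b[5] = 0.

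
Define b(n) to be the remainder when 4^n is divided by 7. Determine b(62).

2

b(0) = 1,  b(1) = 4,  b(2) = 2,  b(3) = 1.
The sequence repeats with period 3.
(62 - 0) mod 3 = 2, so b(62) = b(2) = 2.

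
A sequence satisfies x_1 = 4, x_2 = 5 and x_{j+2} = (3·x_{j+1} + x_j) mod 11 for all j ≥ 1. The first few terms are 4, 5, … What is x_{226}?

5

x_1 = 4; x_2 = 5; x_3 = 8; x_4 = 7; x_5 = 7; x_6 = 6; x_7 = 3; x_8 = 4; x_9 = 4; x_{10} = 5.
The sequence repeats with period 8.
(226 - 1) mod 8 = 1, so x_{226} = x_2 = 5.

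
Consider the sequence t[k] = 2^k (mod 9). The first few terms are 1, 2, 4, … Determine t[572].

4

t[0] = 1,  t[1] = 2,  t[2] = 4,  t[3] = 8,  t[4] = 7,  t[5] = 5,  t[6] = 1.
Since t[6] = t[0] = 1, the sequence is periodic with period 6.
(572 - 0) mod 6 = 2, so t[572] = t[2] = 4.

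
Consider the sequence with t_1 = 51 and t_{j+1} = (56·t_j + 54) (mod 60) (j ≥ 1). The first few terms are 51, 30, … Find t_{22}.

t_1 = 51, t_2 = 30, t_3 = 54, t_4 = 18, t_5 = 42, t_6 = 6, t_7 = 30.
Since t_7 = t_2 = 30, the sequence is eventually periodic: after a pre-period of length 1 it cycles with period 5.
For j ≥ 2, t_j depends only on (j - 2) mod 5. (22 - 2) mod 5 = 0, so t_{22} = t_2 = 30.

30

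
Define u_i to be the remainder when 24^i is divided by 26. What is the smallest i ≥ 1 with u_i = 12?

6

u_0 = 1,  u_1 = 24,  u_2 = 4,  u_3 = 18,  u_4 = 16,  u_5 = 20,  u_6 = 12,  u_7 = 2,  u_8 = 22,  u_9 = 8,  u_{10} = 10,  u_{11} = 6,  u_{12} = 14,  u_{13} = 24.
Since u_{13} = u_1 = 24, the sequence is eventually periodic: after a pre-period of length 1 it cycles with period 12.
The value 12 first appears (with i ≥ 1) at u_6.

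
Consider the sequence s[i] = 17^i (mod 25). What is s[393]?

Listing terms: s[0] = 1; s[1] = 17; s[2] = 14; s[3] = 13; s[4] = 21; s[5] = 7; s[6] = 19; s[7] = 23; s[8] = 16; s[9] = 22; s[10] = 24; s[11] = 8; s[12] = 11; s[13] = 12; s[14] = 4; s[15] = 18; s[16] = 6; s[17] = 2; s[18] = 9; s[19] = 3; s[20] = 1.
The sequence repeats with period 20.
(393 - 0) mod 20 = 13, so s[393] = s[13] = 12.

12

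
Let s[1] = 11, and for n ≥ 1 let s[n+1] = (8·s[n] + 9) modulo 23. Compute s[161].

4

s[1] = 11, s[2] = 5, s[3] = 3, s[4] = 10, s[5] = 20, s[6] = 8, s[7] = 4, s[8] = 18, s[9] = 15, s[10] = 14, s[11] = 6, s[12] = 11.
Since s[12] = s[1] = 11, the sequence is periodic with period 11.
(161 - 1) mod 11 = 6, so s[161] = s[7] = 4.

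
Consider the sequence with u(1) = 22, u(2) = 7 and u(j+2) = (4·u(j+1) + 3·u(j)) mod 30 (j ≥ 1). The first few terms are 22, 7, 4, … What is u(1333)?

28

Computing terms: u(1) = 22,  u(2) = 7,  u(3) = 4,  u(4) = 7,  u(5) = 10,  u(6) = 1,  u(7) = 4,  u(8) = 19,  u(9) = 28,  u(10) = 19,  u(11) = 10,  u(12) = 7,  u(13) = 28,  u(14) = 13,  u(15) = 16,  u(16) = 13,  u(17) = 10,  u(18) = 19,  u(19) = 16,  u(20) = 1,  u(21) = 22,  u(22) = 1,  u(23) = 10,  u(24) = 13,  u(25) = 22,  u(26) = 7.
The sequence repeats with period 24.
So u(1333) = u(1 + ((1333-1) mod 24)) = u(13) = 28.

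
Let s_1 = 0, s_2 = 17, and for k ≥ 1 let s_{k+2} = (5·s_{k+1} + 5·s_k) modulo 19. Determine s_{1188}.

11

Listing terms: s_1 = 0, s_2 = 17, s_3 = 9, s_4 = 16, s_5 = 11, s_6 = 2, s_7 = 8, s_8 = 12, s_9 = 5, s_{10} = 9, s_{11} = 13, s_{12} = 15, s_{13} = 7, s_{14} = 15, s_{15} = 15, s_{16} = 17, s_{17} = 8, s_{18} = 11, s_{19} = 0, s_{20} = 17.
Since (s_{19}, s_{20}) = (s_1, s_2) = (0, 17) (two consecutive terms determine the rest), the sequence is periodic with period 18.
(1188 - 1) mod 18 = 17, so s_{1188} = s_{18} = 11.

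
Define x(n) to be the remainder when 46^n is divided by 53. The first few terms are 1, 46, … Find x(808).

Computing terms: x(0) = 1,  x(1) = 46,  x(2) = 49,  x(3) = 28,  x(4) = 16,  x(5) = 47,  x(6) = 42,  x(7) = 24,  x(8) = 44,  x(9) = 10,  x(10) = 36,  x(11) = 13,  x(12) = 15,  x(13) = 1.
The sequence repeats with period 13.
So x(808) = x(0 + ((808-0) mod 13)) = x(2) = 49.

49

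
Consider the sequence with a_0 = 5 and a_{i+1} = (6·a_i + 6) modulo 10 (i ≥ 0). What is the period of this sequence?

a_0 = 5,  a_1 = 6,  a_2 = 2,  a_3 = 8,  a_4 = 4,  a_5 = 0,  a_6 = 6.
Since a_6 = a_1 = 6, the sequence is eventually periodic: after a pre-period of length 1 it cycles with period 5.

5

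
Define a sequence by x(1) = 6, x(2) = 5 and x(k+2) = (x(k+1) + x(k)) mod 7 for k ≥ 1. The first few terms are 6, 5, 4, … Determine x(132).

2

Listing terms: x(1) = 6; x(2) = 5; x(3) = 4; x(4) = 2; x(5) = 6; x(6) = 1; x(7) = 0; x(8) = 1; x(9) = 1; x(10) = 2; x(11) = 3; x(12) = 5; x(13) = 1; x(14) = 6; x(15) = 0; x(16) = 6; x(17) = 6; x(18) = 5.
The sequence repeats with period 16.
So x(132) = x(1 + ((132-1) mod 16)) = x(4) = 2.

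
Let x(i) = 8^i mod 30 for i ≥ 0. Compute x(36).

16

Listing terms: x(0) = 1, x(1) = 8, x(2) = 4, x(3) = 2, x(4) = 16, x(5) = 8.
Since x(5) = x(1) = 8, the sequence is eventually periodic: after a pre-period of length 1 it cycles with period 4.
For i ≥ 1, x(i) depends only on (i - 1) mod 4. (36 - 1) mod 4 = 3, so x(36) = x(4) = 16.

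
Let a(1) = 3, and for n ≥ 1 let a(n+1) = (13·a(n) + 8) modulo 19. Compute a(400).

18

a(1) = 3; a(2) = 9; a(3) = 11; a(4) = 18; a(5) = 14; a(6) = 0; a(7) = 8; a(8) = 17; a(9) = 1; a(10) = 2; a(11) = 15; a(12) = 13; a(13) = 6; a(14) = 10; a(15) = 5; a(16) = 16; a(17) = 7; a(18) = 4; a(19) = 3.
The sequence repeats with period 18.
So a(400) = a(1 + ((400-1) mod 18)) = a(4) = 18.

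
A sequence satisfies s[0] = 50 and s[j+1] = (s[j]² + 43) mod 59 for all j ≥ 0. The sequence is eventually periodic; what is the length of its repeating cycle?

8

s[0] = 50, s[1] = 6, s[2] = 20, s[3] = 30, s[4] = 58, s[5] = 44, s[6] = 32, s[7] = 5, s[8] = 9, s[9] = 6.
Since s[9] = s[1] = 6, the sequence is eventually periodic: after a pre-period of length 1 it cycles with period 8.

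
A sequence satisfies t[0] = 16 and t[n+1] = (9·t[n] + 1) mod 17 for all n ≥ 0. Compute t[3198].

7

Computing terms: t[0] = 16, t[1] = 9, t[2] = 14, t[3] = 8, t[4] = 5, t[5] = 12, t[6] = 7, t[7] = 13, t[8] = 16.
Since t[8] = t[0] = 16, the sequence is periodic with period 8.
So t[3198] = t[0 + ((3198-0) mod 8)] = t[6] = 7.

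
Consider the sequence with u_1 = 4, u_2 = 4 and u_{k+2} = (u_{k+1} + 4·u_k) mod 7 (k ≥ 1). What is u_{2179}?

Listing terms: u_1 = 4,  u_2 = 4,  u_3 = 6,  u_4 = 1,  u_5 = 4,  u_6 = 1,  u_7 = 3,  u_8 = 0,  u_9 = 5,  u_{10} = 5,  u_{11} = 4,  u_{12} = 3,  u_{13} = 5,  u_{14} = 3,  u_{15} = 2,  u_{16} = 0,  u_{17} = 1,  u_{18} = 1,  u_{19} = 5,  u_{20} = 2,  u_{21} = 1,  u_{22} = 2,  u_{23} = 6,  u_{24} = 0,  u_{25} = 3,  u_{26} = 3,  u_{27} = 1,  u_{28} = 6,  u_{29} = 3,  u_{30} = 6,  u_{31} = 4,  u_{32} = 0,  u_{33} = 2,  u_{34} = 2,  u_{35} = 3,  u_{36} = 4,  u_{37} = 2,  u_{38} = 4,  u_{39} = 5,  u_{40} = 0,  u_{41} = 6,  u_{42} = 6,  u_{43} = 2,  u_{44} = 5,  u_{45} = 6,  u_{46} = 5,  u_{47} = 1,  u_{48} = 0,  u_{49} = 4,  u_{50} = 4.
The sequence repeats with period 48.
(2179 - 1) mod 48 = 18, so u_{2179} = u_{19} = 5.

5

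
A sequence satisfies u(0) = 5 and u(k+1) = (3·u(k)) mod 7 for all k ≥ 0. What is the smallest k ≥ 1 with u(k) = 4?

5

Computing terms: u(0) = 5, u(1) = 1, u(2) = 3, u(3) = 2, u(4) = 6, u(5) = 4, u(6) = 5.
The sequence repeats with period 6.
The value 4 first appears (with k ≥ 1) at u(5).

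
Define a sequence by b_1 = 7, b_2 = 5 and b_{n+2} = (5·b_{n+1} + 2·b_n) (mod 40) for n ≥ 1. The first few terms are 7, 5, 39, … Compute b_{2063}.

31

b_1 = 7,  b_2 = 5,  b_3 = 39,  b_4 = 5,  b_5 = 23,  b_6 = 5,  b_7 = 31,  b_8 = 5,  b_9 = 7,  b_{10} = 5.
The sequence repeats with period 8.
So b_{2063} = b_{1 + ((2063-1) mod 8)} = b_7 = 31.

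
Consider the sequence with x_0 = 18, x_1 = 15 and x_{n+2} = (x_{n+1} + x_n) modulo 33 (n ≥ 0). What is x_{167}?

9

We have x_0 = 18; x_1 = 15; x_2 = 0; x_3 = 15; x_4 = 15; x_5 = 30; x_6 = 12; x_7 = 9; x_8 = 21; x_9 = 30; x_{10} = 18; x_{11} = 15.
The sequence repeats with period 10.
So x_{167} = x_{0 + ((167-0) mod 10)} = x_7 = 9.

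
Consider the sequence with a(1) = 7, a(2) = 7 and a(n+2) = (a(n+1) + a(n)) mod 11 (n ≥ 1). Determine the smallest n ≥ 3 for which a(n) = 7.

9

Computing terms: a(1) = 7,  a(2) = 7,  a(3) = 3,  a(4) = 10,  a(5) = 2,  a(6) = 1,  a(7) = 3,  a(8) = 4,  a(9) = 7,  a(10) = 0,  a(11) = 7,  a(12) = 7.
Since (a(11), a(12)) = (a(1), a(2)) = (7, 7) (two consecutive terms determine the rest), the sequence is periodic with period 10.
The value 7 first appears (with n ≥ 3) at a(9).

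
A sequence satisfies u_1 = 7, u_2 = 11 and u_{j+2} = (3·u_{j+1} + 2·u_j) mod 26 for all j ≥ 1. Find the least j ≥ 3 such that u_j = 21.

3

We have u_1 = 7,  u_2 = 11,  u_3 = 21,  u_4 = 7,  u_5 = 11.
The sequence repeats with period 3.
The value 21 first appears (with j ≥ 3) at u_3.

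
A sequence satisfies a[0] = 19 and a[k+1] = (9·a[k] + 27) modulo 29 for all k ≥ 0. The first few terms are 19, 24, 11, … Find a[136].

5

Computing terms: a[0] = 19,  a[1] = 24,  a[2] = 11,  a[3] = 10,  a[4] = 1,  a[5] = 7,  a[6] = 3,  a[7] = 25,  a[8] = 20,  a[9] = 4,  a[10] = 5,  a[11] = 14,  a[12] = 8,  a[13] = 12,  a[14] = 19.
Since a[14] = a[0] = 19, the sequence is periodic with period 14.
(136 - 0) mod 14 = 10, so a[136] = a[10] = 5.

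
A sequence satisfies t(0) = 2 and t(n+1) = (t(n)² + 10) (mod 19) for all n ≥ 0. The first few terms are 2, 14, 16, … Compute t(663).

15

t(0) = 2; t(1) = 14; t(2) = 16; t(3) = 0; t(4) = 10; t(5) = 15; t(6) = 7; t(7) = 2.
Since t(7) = t(0) = 2, the sequence is periodic with period 7.
(663 - 0) mod 7 = 5, so t(663) = t(5) = 15.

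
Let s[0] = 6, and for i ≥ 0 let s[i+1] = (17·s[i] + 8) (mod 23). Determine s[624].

Listing terms: s[0] = 6; s[1] = 18; s[2] = 15; s[3] = 10; s[4] = 17; s[5] = 21; s[6] = 20; s[7] = 3; s[8] = 13; s[9] = 22; s[10] = 14; s[11] = 16; s[12] = 4; s[13] = 7; s[14] = 12; s[15] = 5; s[16] = 1; s[17] = 2; s[18] = 19; s[19] = 9; s[20] = 0; s[21] = 8; s[22] = 6.
Since s[22] = s[0] = 6, the sequence is periodic with period 22.
(624 - 0) mod 22 = 8, so s[624] = s[8] = 13.

13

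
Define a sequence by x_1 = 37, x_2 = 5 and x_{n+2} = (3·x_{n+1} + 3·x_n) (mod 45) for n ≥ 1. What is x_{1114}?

0

x_1 = 37; x_2 = 5; x_3 = 36; x_4 = 33; x_5 = 27; x_6 = 0; x_7 = 36; x_8 = 18; x_9 = 27; x_{10} = 0.
Since (x_9, x_{10}) = (x_5, x_6) = (27, 0) (two consecutive terms determine the rest), the sequence is eventually periodic: after a pre-period of length 4 it cycles with period 4.
For n ≥ 5, x_n depends only on (n - 5) mod 4. (1114 - 5) mod 4 = 1, so x_{1114} = x_6 = 0.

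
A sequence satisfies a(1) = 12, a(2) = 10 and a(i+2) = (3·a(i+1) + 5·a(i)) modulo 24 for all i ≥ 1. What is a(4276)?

8

a(1) = 12; a(2) = 10; a(3) = 18; a(4) = 8; a(5) = 18; a(6) = 22; a(7) = 12; a(8) = 2; a(9) = 18; a(10) = 16; a(11) = 18; a(12) = 14; a(13) = 12; a(14) = 10.
The sequence repeats with period 12.
(4276 - 1) mod 12 = 3, so a(4276) = a(4) = 8.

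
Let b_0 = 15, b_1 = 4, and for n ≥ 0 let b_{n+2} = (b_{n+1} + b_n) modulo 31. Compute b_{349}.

25

b_0 = 15; b_1 = 4; b_2 = 19; b_3 = 23; b_4 = 11; b_5 = 3; b_6 = 14; b_7 = 17; b_8 = 0; b_9 = 17; b_{10} = 17; b_{11} = 3; b_{12} = 20; b_{13} = 23; b_{14} = 12; b_{15} = 4; b_{16} = 16; b_{17} = 20; b_{18} = 5; b_{19} = 25; b_{20} = 30; b_{21} = 24; b_{22} = 23; b_{23} = 16; b_{24} = 8; b_{25} = 24; b_{26} = 1; b_{27} = 25; b_{28} = 26; b_{29} = 20; b_{30} = 15; b_{31} = 4.
The sequence repeats with period 30.
So b_{349} = b_{0 + ((349-0) mod 30)} = b_{19} = 25.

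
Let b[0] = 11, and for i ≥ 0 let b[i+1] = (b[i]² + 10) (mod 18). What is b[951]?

Computing terms: b[0] = 11,  b[1] = 5,  b[2] = 17,  b[3] = 11.
Since b[3] = b[0] = 11, the sequence is periodic with period 3.
(951 - 0) mod 3 = 0, so b[951] = b[0] = 11.

11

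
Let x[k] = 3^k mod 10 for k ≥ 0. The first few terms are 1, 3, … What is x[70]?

Computing terms: x[0] = 1,  x[1] = 3,  x[2] = 9,  x[3] = 7,  x[4] = 1.
The sequence repeats with period 4.
(70 - 0) mod 4 = 2, so x[70] = x[2] = 9.

9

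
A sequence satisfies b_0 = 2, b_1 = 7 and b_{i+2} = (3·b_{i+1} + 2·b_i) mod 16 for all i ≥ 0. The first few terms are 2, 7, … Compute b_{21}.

We have b_0 = 2; b_1 = 7; b_2 = 9; b_3 = 9; b_4 = 13; b_5 = 9; b_6 = 5; b_7 = 1; b_8 = 13; b_9 = 9.
Since (b_8, b_9) = (b_4, b_5) = (13, 9) (two consecutive terms determine the rest), the sequence is eventually periodic: after a pre-period of length 4 it cycles with period 4.
For i ≥ 4, b_i depends only on (i - 4) mod 4. (21 - 4) mod 4 = 1, so b_{21} = b_5 = 9.

9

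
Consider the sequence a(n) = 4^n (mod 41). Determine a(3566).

37

Listing terms: a(1) = 4; a(2) = 16; a(3) = 23; a(4) = 10; a(5) = 40; a(6) = 37; a(7) = 25; a(8) = 18; a(9) = 31; a(10) = 1; a(11) = 4.
The sequence repeats with period 10.
So a(3566) = a(1 + ((3566-1) mod 10)) = a(6) = 37.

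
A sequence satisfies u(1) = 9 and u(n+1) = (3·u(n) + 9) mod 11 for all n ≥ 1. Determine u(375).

u(1) = 9, u(2) = 3, u(3) = 7, u(4) = 8, u(5) = 0, u(6) = 9.
The sequence repeats with period 5.
(375 - 1) mod 5 = 4, so u(375) = u(5) = 0.

0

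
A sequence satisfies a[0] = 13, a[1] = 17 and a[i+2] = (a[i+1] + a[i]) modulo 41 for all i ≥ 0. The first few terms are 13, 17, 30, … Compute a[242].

30

a[0] = 13, a[1] = 17, a[2] = 30, a[3] = 6, a[4] = 36, a[5] = 1, a[6] = 37, a[7] = 38, a[8] = 34, a[9] = 31, a[10] = 24, a[11] = 14, a[12] = 38, a[13] = 11, a[14] = 8, a[15] = 19, a[16] = 27, a[17] = 5, a[18] = 32, a[19] = 37, a[20] = 28, a[21] = 24, a[22] = 11, a[23] = 35, a[24] = 5, a[25] = 40, a[26] = 4, a[27] = 3, a[28] = 7, a[29] = 10, a[30] = 17, a[31] = 27, a[32] = 3, a[33] = 30, a[34] = 33, a[35] = 22, a[36] = 14, a[37] = 36, a[38] = 9, a[39] = 4, a[40] = 13, a[41] = 17.
The sequence repeats with period 40.
So a[242] = a[0 + ((242-0) mod 40)] = a[2] = 30.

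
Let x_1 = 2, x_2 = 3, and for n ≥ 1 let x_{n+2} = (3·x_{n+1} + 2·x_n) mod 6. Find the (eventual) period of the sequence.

4

x_1 = 2, x_2 = 3, x_3 = 1, x_4 = 3, x_5 = 5, x_6 = 3, x_7 = 1.
Since (x_6, x_7) = (x_2, x_3) = (3, 1) (two consecutive terms determine the rest), the sequence is eventually periodic: after a pre-period of length 1 it cycles with period 4.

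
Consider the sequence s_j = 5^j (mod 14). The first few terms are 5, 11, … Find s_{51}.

13

Computing terms: s_1 = 5; s_2 = 11; s_3 = 13; s_4 = 9; s_5 = 3; s_6 = 1; s_7 = 5.
Since s_7 = s_1 = 5, the sequence is periodic with period 6.
(51 - 1) mod 6 = 2, so s_{51} = s_3 = 13.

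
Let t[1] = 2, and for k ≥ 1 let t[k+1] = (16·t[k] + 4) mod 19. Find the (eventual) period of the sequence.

9

t[1] = 2,  t[2] = 17,  t[3] = 10,  t[4] = 12,  t[5] = 6,  t[6] = 5,  t[7] = 8,  t[8] = 18,  t[9] = 7,  t[10] = 2.
Since t[10] = t[1] = 2, the sequence is periodic with period 9.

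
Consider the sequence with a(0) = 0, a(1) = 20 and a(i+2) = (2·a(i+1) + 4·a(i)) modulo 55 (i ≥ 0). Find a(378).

We have a(0) = 0, a(1) = 20, a(2) = 40, a(3) = 50, a(4) = 40, a(5) = 5, a(6) = 5, a(7) = 30, a(8) = 25, a(9) = 5, a(10) = 0, a(11) = 20.
Since (a(10), a(11)) = (a(0), a(1)) = (0, 20) (two consecutive terms determine the rest), the sequence is periodic with period 10.
So a(378) = a(0 + ((378-0) mod 10)) = a(8) = 25.

25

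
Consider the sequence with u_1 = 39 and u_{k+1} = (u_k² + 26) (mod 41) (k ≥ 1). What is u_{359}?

u_1 = 39; u_2 = 30; u_3 = 24; u_4 = 28; u_5 = 31; u_6 = 3; u_7 = 35; u_8 = 21; u_9 = 16; u_{10} = 36; u_{11} = 10; u_{12} = 3.
Since u_{12} = u_6 = 3, the sequence is eventually periodic: after a pre-period of length 5 it cycles with period 6.
For k ≥ 6, u_k depends only on (k - 6) mod 6. (359 - 6) mod 6 = 5, so u_{359} = u_{11} = 10.

10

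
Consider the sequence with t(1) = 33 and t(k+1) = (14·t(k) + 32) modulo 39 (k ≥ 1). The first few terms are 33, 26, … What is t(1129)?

15

t(1) = 33, t(2) = 26, t(3) = 6, t(4) = 38, t(5) = 18, t(6) = 11, t(7) = 30, t(8) = 23, t(9) = 3, t(10) = 35, t(11) = 15, t(12) = 8, t(13) = 27, t(14) = 20, t(15) = 0, t(16) = 32, t(17) = 12, t(18) = 5, t(19) = 24, t(20) = 17, t(21) = 36, t(22) = 29, t(23) = 9, t(24) = 2, t(25) = 21, t(26) = 14, t(27) = 33.
Since t(27) = t(1) = 33, the sequence is periodic with period 26.
(1129 - 1) mod 26 = 10, so t(1129) = t(11) = 15.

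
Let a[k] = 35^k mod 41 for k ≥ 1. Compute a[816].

We have a[1] = 35; a[2] = 36; a[3] = 30; a[4] = 25; a[5] = 14; a[6] = 39; a[7] = 12; a[8] = 10; a[9] = 22; a[10] = 32; a[11] = 13; a[12] = 4; a[13] = 17; a[14] = 21; a[15] = 38; a[16] = 18; a[17] = 15; a[18] = 33; a[19] = 7; a[20] = 40; a[21] = 6; a[22] = 5; a[23] = 11; a[24] = 16; a[25] = 27; a[26] = 2; a[27] = 29; a[28] = 31; a[29] = 19; a[30] = 9; a[31] = 28; a[32] = 37; a[33] = 24; a[34] = 20; a[35] = 3; a[36] = 23; a[37] = 26; a[38] = 8; a[39] = 34; a[40] = 1; a[41] = 35.
Since a[41] = a[1] = 35, the sequence is periodic with period 40.
So a[816] = a[1 + ((816-1) mod 40)] = a[16] = 18.

18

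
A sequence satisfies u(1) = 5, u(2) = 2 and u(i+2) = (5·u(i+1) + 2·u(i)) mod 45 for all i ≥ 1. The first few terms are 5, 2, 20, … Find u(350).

Computing terms: u(1) = 5; u(2) = 2; u(3) = 20; u(4) = 14; u(5) = 20; u(6) = 38; u(7) = 5; u(8) = 11; u(9) = 20; u(10) = 32; u(11) = 20; u(12) = 29; u(13) = 5; u(14) = 38; u(15) = 20; u(16) = 41; u(17) = 20; u(18) = 2; u(19) = 5; u(20) = 29; u(21) = 20; u(22) = 23; u(23) = 20; u(24) = 11; u(25) = 5; u(26) = 2.
Since (u(25), u(26)) = (u(1), u(2)) = (5, 2) (two consecutive terms determine the rest), the sequence is periodic with period 24.
(350 - 1) mod 24 = 13, so u(350) = u(14) = 38.

38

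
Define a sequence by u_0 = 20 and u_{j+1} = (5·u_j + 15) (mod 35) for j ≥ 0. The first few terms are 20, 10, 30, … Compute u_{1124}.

Listing terms: u_0 = 20,  u_1 = 10,  u_2 = 30,  u_3 = 25,  u_4 = 0,  u_5 = 15,  u_6 = 20.
The sequence repeats with period 6.
(1124 - 0) mod 6 = 2, so u_{1124} = u_2 = 30.

30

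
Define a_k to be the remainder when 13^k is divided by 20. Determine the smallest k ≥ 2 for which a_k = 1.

Listing terms: a_1 = 13; a_2 = 9; a_3 = 17; a_4 = 1; a_5 = 13.
The sequence repeats with period 4.
The value 1 first appears (with k ≥ 2) at a_4.

4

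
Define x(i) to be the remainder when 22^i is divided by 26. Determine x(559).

Computing terms: x(0) = 1; x(1) = 22; x(2) = 16; x(3) = 14; x(4) = 22.
Since x(4) = x(1) = 22, the sequence is eventually periodic: after a pre-period of length 1 it cycles with period 3.
For i ≥ 1, x(i) depends only on (i - 1) mod 3. (559 - 1) mod 3 = 0, so x(559) = x(1) = 22.

22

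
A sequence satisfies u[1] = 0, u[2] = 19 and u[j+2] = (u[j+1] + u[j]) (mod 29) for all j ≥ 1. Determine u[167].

10

Computing terms: u[1] = 0; u[2] = 19; u[3] = 19; u[4] = 9; u[5] = 28; u[6] = 8; u[7] = 7; u[8] = 15; u[9] = 22; u[10] = 8; u[11] = 1; u[12] = 9; u[13] = 10; u[14] = 19; u[15] = 0; u[16] = 19.
The sequence repeats with period 14.
(167 - 1) mod 14 = 12, so u[167] = u[13] = 10.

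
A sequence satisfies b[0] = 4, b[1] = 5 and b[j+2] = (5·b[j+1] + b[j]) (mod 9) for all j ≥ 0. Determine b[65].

Listing terms: b[0] = 4, b[1] = 5, b[2] = 2, b[3] = 6, b[4] = 5, b[5] = 4, b[6] = 7, b[7] = 3, b[8] = 4, b[9] = 5.
Since (b[8], b[9]) = (b[0], b[1]) = (4, 5) (two consecutive terms determine the rest), the sequence is periodic with period 8.
So b[65] = b[0 + ((65-0) mod 8)] = b[1] = 5.

5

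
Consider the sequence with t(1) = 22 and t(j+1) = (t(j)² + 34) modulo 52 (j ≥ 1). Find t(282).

38

t(1) = 22; t(2) = 50; t(3) = 38; t(4) = 22.
The sequence repeats with period 3.
(282 - 1) mod 3 = 2, so t(282) = t(3) = 38.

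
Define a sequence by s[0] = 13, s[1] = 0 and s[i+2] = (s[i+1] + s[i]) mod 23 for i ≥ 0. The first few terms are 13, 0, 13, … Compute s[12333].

7

s[0] = 13,  s[1] = 0,  s[2] = 13,  s[3] = 13,  s[4] = 3,  s[5] = 16,  s[6] = 19,  s[7] = 12,  s[8] = 8,  s[9] = 20,  s[10] = 5,  s[11] = 2,  s[12] = 7,  s[13] = 9,  s[14] = 16,  s[15] = 2,  s[16] = 18,  s[17] = 20,  s[18] = 15,  s[19] = 12,  s[20] = 4,  s[21] = 16,  s[22] = 20,  s[23] = 13,  s[24] = 10,  s[25] = 0,  s[26] = 10,  s[27] = 10,  s[28] = 20,  s[29] = 7,  s[30] = 4,  s[31] = 11,  s[32] = 15,  s[33] = 3,  s[34] = 18,  s[35] = 21,  s[36] = 16,  s[37] = 14,  s[38] = 7,  s[39] = 21,  s[40] = 5,  s[41] = 3,  s[42] = 8,  s[43] = 11,  s[44] = 19,  s[45] = 7,  s[46] = 3,  s[47] = 10,  s[48] = 13,  s[49] = 0.
Since (s[48], s[49]) = (s[0], s[1]) = (13, 0) (two consecutive terms determine the rest), the sequence is periodic with period 48.
So s[12333] = s[0 + ((12333-0) mod 48)] = s[45] = 7.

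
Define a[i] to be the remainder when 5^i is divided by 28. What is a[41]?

17

Listing terms: a[1] = 5; a[2] = 25; a[3] = 13; a[4] = 9; a[5] = 17; a[6] = 1; a[7] = 5.
The sequence repeats with period 6.
(41 - 1) mod 6 = 4, so a[41] = a[5] = 17.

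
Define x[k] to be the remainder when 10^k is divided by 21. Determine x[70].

We have x[1] = 10, x[2] = 16, x[3] = 13, x[4] = 4, x[5] = 19, x[6] = 1, x[7] = 10.
The sequence repeats with period 6.
So x[70] = x[1 + ((70-1) mod 6)] = x[4] = 4.

4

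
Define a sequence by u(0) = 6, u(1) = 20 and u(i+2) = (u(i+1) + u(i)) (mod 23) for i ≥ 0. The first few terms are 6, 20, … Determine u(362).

20

Computing terms: u(0) = 6, u(1) = 20, u(2) = 3, u(3) = 0, u(4) = 3, u(5) = 3, u(6) = 6, u(7) = 9, u(8) = 15, u(9) = 1, u(10) = 16, u(11) = 17, u(12) = 10, u(13) = 4, u(14) = 14, u(15) = 18, u(16) = 9, u(17) = 4, u(18) = 13, u(19) = 17, u(20) = 7, u(21) = 1, u(22) = 8, u(23) = 9, u(24) = 17, u(25) = 3, u(26) = 20, u(27) = 0, u(28) = 20, u(29) = 20, u(30) = 17, u(31) = 14, u(32) = 8, u(33) = 22, u(34) = 7, u(35) = 6, u(36) = 13, u(37) = 19, u(38) = 9, u(39) = 5, u(40) = 14, u(41) = 19, u(42) = 10, u(43) = 6, u(44) = 16, u(45) = 22, u(46) = 15, u(47) = 14, u(48) = 6, u(49) = 20.
The sequence repeats with period 48.
(362 - 0) mod 48 = 26, so u(362) = u(26) = 20.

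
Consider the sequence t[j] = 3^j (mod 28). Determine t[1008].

We have t[1] = 3, t[2] = 9, t[3] = 27, t[4] = 25, t[5] = 19, t[6] = 1, t[7] = 3.
The sequence repeats with period 6.
So t[1008] = t[1 + ((1008-1) mod 6)] = t[6] = 1.

1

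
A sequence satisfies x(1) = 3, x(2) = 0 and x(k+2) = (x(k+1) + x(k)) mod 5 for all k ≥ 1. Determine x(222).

0

Computing terms: x(1) = 3,  x(2) = 0,  x(3) = 3,  x(4) = 3,  x(5) = 1,  x(6) = 4,  x(7) = 0,  x(8) = 4,  x(9) = 4,  x(10) = 3,  x(11) = 2,  x(12) = 0,  x(13) = 2,  x(14) = 2,  x(15) = 4,  x(16) = 1,  x(17) = 0,  x(18) = 1,  x(19) = 1,  x(20) = 2,  x(21) = 3,  x(22) = 0.
Since (x(21), x(22)) = (x(1), x(2)) = (3, 0) (two consecutive terms determine the rest), the sequence is periodic with period 20.
(222 - 1) mod 20 = 1, so x(222) = x(2) = 0.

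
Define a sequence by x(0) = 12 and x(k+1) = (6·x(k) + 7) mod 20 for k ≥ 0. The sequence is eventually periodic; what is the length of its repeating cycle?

5

x(0) = 12,  x(1) = 19,  x(2) = 1,  x(3) = 13,  x(4) = 5,  x(5) = 17,  x(6) = 9,  x(7) = 1.
Since x(7) = x(2) = 1, the sequence is eventually periodic: after a pre-period of length 2 it cycles with period 5.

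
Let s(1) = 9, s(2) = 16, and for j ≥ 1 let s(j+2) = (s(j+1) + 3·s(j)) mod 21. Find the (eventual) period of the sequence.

s(1) = 9, s(2) = 16, s(3) = 1, s(4) = 7, s(5) = 10, s(6) = 10, s(7) = 19, s(8) = 7, s(9) = 1, s(10) = 1, s(11) = 4, s(12) = 7, s(13) = 19, s(14) = 19, s(15) = 13, s(16) = 7, s(17) = 4, s(18) = 4, s(19) = 16, s(20) = 7, s(21) = 13, s(22) = 13, s(23) = 10, s(24) = 7, s(25) = 16, s(26) = 16, s(27) = 1.
Since (s(26), s(27)) = (s(2), s(3)) = (16, 1) (two consecutive terms determine the rest), the sequence is eventually periodic: after a pre-period of length 1 it cycles with period 24.

24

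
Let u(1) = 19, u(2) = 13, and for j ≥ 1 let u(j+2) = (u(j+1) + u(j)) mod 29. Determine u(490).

u(1) = 19; u(2) = 13; u(3) = 3; u(4) = 16; u(5) = 19; u(6) = 6; u(7) = 25; u(8) = 2; u(9) = 27; u(10) = 0; u(11) = 27; u(12) = 27; u(13) = 25; u(14) = 23; u(15) = 19; u(16) = 13.
The sequence repeats with period 14.
So u(490) = u(1 + ((490-1) mod 14)) = u(14) = 23.

23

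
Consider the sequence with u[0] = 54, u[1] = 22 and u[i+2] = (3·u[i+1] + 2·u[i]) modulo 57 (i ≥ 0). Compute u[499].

44

Listing terms: u[0] = 54,  u[1] = 22,  u[2] = 3,  u[3] = 53,  u[4] = 51,  u[5] = 31,  u[6] = 24,  u[7] = 20,  u[8] = 51,  u[9] = 22,  u[10] = 54,  u[11] = 35,  u[12] = 42,  u[13] = 25,  u[14] = 45,  u[15] = 14,  u[16] = 18,  u[17] = 25,  u[18] = 54,  u[19] = 41,  u[20] = 3,  u[21] = 34,  u[22] = 51,  u[23] = 50,  u[24] = 24,  u[25] = 1,  u[26] = 51,  u[27] = 41,  u[28] = 54,  u[29] = 16,  u[30] = 42,  u[31] = 44,  u[32] = 45,  u[33] = 52,  u[34] = 18,  u[35] = 44,  u[36] = 54,  u[37] = 22.
The sequence repeats with period 36.
So u[499] = u[0 + ((499-0) mod 36)] = u[31] = 44.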